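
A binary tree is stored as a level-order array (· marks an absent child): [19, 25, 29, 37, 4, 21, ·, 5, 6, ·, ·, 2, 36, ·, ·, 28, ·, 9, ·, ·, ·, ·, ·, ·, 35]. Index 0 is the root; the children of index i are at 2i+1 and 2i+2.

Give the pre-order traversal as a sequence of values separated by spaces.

19 25 37 5 28 6 9 4 29 21 2 35 36

Pre-order visits the node, then its left subtree, then its right subtree.
Visit 19.
At 19: go left to 25.
  Visit 25.
  At 25: go left to 37.
    Visit 37.
    At 37: go left to 5.
      Visit 5.
      At 5: go left to 28.
        28 is a leaf — visit 28.
      At 5: no right child.
    At 37: go right to 6.
      Visit 6.
      At 6: go left to 9.
        9 is a leaf — visit 9.
      At 6: no right child.
  At 25: go right to 4.
    4 is a leaf — visit 4.
At 19: go right to 29.
  Visit 29.
  At 29: go left to 21.
    Visit 21.
    At 21: go left to 2.
      Visit 2.
      At 2: no left child.
      At 2: go right to 35.
        35 is a leaf — visit 35.
    At 21: go right to 36.
      36 is a leaf — visit 36.
  At 29: no right child.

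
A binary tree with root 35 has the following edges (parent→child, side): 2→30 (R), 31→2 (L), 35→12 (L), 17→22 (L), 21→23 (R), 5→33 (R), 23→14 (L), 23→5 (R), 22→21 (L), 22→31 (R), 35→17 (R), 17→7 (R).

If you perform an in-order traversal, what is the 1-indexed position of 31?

11

In-order visits the left subtree, then the node, then the right subtree.
At 35: go left to 12.
  12 is a leaf — visit 12.
Visit 35.
At 35: go right to 17.
  At 17: go left to 22.
    At 22: go left to 21.
      At 21: no left child.
      Visit 21.
      At 21: go right to 23.
        At 23: go left to 14.
          14 is a leaf — visit 14.
        Visit 23.
        At 23: go right to 5.
          At 5: no left child.
          Visit 5.
          At 5: go right to 33.
            33 is a leaf — visit 33.
    Visit 22.
    At 22: go right to 31.
      At 31: go left to 2.
        At 2: no left child.
        Visit 2.
        At 2: go right to 30.
          30 is a leaf — visit 30.
      Visit 31.
      At 31: no right child.
  Visit 17.
  At 17: go right to 7.
    7 is a leaf — visit 7.
Full in-order sequence: 12, 35, 21, 14, 23, 5, 33, 22, 2, 30, 31, 17, 7.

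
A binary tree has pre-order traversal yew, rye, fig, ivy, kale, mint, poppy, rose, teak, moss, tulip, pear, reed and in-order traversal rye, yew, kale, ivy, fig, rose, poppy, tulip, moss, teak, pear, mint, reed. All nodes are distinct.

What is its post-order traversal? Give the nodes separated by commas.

The first element of pre-order is the root; it splits in-order into left and right subtrees.
Root yew: left subtree has 1 node {rye}, right has 11 {kale, ivy, fig, rose, poppy, tulip, moss, teak, pear, mint, reed}.
  Root fig: left subtree has 2 nodes {kale, ivy}, right has 8 {rose, poppy, tulip, moss, teak, pear, mint, reed}.
    Root ivy: left subtree has 1 node {kale}, right has 0 { }.
    Root mint: left subtree has 6 nodes {rose, poppy, tulip, moss, teak, pear}, right has 1 {reed}.
      Root poppy: left subtree has 1 node {rose}, right has 4 {tulip, moss, teak, pear}.
        Root teak: left subtree has 2 nodes {tulip, moss}, right has 1 {pear}.
          Root moss: left subtree has 1 node {tulip}, right has 0 { }.

rye, kale, ivy, rose, tulip, moss, pear, teak, poppy, reed, mint, fig, yew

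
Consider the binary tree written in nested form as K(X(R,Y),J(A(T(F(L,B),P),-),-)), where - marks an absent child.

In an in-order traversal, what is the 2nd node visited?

X

In-order visits the left subtree, then the node, then the right subtree.
At K: go left to X.
  At X: go left to R.
    R is a leaf — visit R.
  Visit X.
  At X: go right to Y.
    Y is a leaf — visit Y.
Visit K.
At K: go right to J.
  At J: go left to A.
    At A: go left to T.
      At T: go left to F.
        At F: go left to L.
          L is a leaf — visit L.
        Visit F.
        At F: go right to B.
          B is a leaf — visit B.
      Visit T.
      At T: go right to P.
        P is a leaf — visit P.
    Visit A.
    At A: no right child.
  Visit J.
  At J: no right child.
Full in-order sequence: R, X, Y, K, L, F, B, T, P, A, J.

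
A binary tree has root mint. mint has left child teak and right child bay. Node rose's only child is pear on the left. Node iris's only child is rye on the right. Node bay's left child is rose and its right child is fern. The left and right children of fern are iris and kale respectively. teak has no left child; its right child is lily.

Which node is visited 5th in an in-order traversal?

rose

In-order visits the left subtree, then the node, then the right subtree.
At mint: go left to teak.
  At teak: no left child.
  Visit teak.
  At teak: go right to lily.
    lily is a leaf — visit lily.
Visit mint.
At mint: go right to bay.
  At bay: go left to rose.
    At rose: go left to pear.
      pear is a leaf — visit pear.
    Visit rose.
    At rose: no right child.
  Visit bay.
  At bay: go right to fern.
    At fern: go left to iris.
      At iris: no left child.
      Visit iris.
      At iris: go right to rye.
        rye is a leaf — visit rye.
    Visit fern.
    At fern: go right to kale.
      kale is a leaf — visit kale.
Full in-order sequence: teak, lily, mint, pear, rose, bay, iris, rye, fern, kale.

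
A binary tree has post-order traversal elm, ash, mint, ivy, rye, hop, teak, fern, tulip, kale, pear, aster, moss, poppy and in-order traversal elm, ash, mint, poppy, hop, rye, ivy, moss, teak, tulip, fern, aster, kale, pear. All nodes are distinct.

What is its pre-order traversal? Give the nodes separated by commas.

The last element of post-order is the root; it splits in-order into left and right subtrees.
Root poppy: left subtree has 3 nodes {elm, ash, mint}, right has 10 {hop, rye, ivy, moss, teak, tulip, fern, aster, kale, pear}.
  Root mint: left subtree has 2 nodes {elm, ash}, right has 0 { }.
    Root ash: left subtree has 1 node {elm}, right has 0 { }.
  Root moss: left subtree has 3 nodes {hop, rye, ivy}, right has 6 {teak, tulip, fern, aster, kale, pear}.
    Root hop: left subtree has 0 nodes { }, right has 2 {rye, ivy}.
      Root rye: left subtree has 0 nodes { }, right has 1 {ivy}.
    Root aster: left subtree has 3 nodes {teak, tulip, fern}, right has 2 {kale, pear}.
      Root tulip: left subtree has 1 node {teak}, right has 1 {fern}.
      Root pear: left subtree has 1 node {kale}, right has 0 { }.

poppy, mint, ash, elm, moss, hop, rye, ivy, aster, tulip, teak, fern, pear, kale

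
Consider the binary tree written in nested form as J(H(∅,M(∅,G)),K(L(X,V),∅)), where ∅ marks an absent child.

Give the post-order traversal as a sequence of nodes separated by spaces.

Post-order visits the left subtree, then the right subtree, then the node.
At J: go left to H.
  At H: no left child.
  At H: go right to M.
    At M: no left child.
    At M: go right to G.
      G is a leaf — visit G.
    Visit M.
  Visit H.
At J: go right to K.
  At K: go left to L.
    At L: go left to X.
      X is a leaf — visit X.
    At L: go right to V.
      V is a leaf — visit V.
    Visit L.
  At K: no right child.
  Visit K.
Visit J.

G M H X V L K J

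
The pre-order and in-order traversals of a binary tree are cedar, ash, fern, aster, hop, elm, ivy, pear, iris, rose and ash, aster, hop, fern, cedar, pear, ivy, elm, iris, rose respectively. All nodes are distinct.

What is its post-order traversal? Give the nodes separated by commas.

The first element of pre-order is the root; it splits in-order into left and right subtrees.
Root cedar: left subtree has 4 nodes {ash, aster, hop, fern}, right has 5 {pear, ivy, elm, iris, rose}.
  Root ash: left subtree has 0 nodes { }, right has 3 {aster, hop, fern}.
    Root fern: left subtree has 2 nodes {aster, hop}, right has 0 { }.
      Root aster: left subtree has 0 nodes { }, right has 1 {hop}.
  Root elm: left subtree has 2 nodes {pear, ivy}, right has 2 {iris, rose}.
    Root ivy: left subtree has 1 node {pear}, right has 0 { }.
    Root iris: left subtree has 0 nodes { }, right has 1 {rose}.

hop, aster, fern, ash, pear, ivy, rose, iris, elm, cedar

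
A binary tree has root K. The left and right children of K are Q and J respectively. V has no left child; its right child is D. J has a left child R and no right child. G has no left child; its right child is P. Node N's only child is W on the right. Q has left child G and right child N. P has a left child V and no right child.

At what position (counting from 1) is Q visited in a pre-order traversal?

Pre-order visits the node, then its left subtree, then its right subtree.
Visit K.
At K: go left to Q.
  Visit Q.
  At Q: go left to G.
    Visit G.
    At G: no left child.
    At G: go right to P.
      Visit P.
      At P: go left to V.
        Visit V.
        At V: no left child.
        At V: go right to D.
          D is a leaf — visit D.
      At P: no right child.
  At Q: go right to N.
    Visit N.
    At N: no left child.
    At N: go right to W.
      W is a leaf — visit W.
At K: go right to J.
  Visit J.
  At J: go left to R.
    R is a leaf — visit R.
  At J: no right child.
Full pre-order sequence: K, Q, G, P, V, D, N, W, J, R.

2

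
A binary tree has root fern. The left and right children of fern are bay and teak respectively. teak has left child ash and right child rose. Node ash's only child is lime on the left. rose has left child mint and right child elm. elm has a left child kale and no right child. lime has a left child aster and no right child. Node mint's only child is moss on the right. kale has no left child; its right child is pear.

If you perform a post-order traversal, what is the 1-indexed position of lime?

Post-order visits the left subtree, then the right subtree, then the node.
At fern: go left to bay.
  bay is a leaf — visit bay.
At fern: go right to teak.
  At teak: go left to ash.
    At ash: go left to lime.
      At lime: go left to aster.
        aster is a leaf — visit aster.
      At lime: no right child.
      Visit lime.
    At ash: no right child.
    Visit ash.
  At teak: go right to rose.
    At rose: go left to mint.
      At mint: no left child.
      At mint: go right to moss.
        moss is a leaf — visit moss.
      Visit mint.
    At rose: go right to elm.
      At elm: go left to kale.
        At kale: no left child.
        At kale: go right to pear.
          pear is a leaf — visit pear.
        Visit kale.
      At elm: no right child.
      Visit elm.
    Visit rose.
  Visit teak.
Visit fern.
Full post-order sequence: bay, aster, lime, ash, moss, mint, pear, kale, elm, rose, teak, fern.

3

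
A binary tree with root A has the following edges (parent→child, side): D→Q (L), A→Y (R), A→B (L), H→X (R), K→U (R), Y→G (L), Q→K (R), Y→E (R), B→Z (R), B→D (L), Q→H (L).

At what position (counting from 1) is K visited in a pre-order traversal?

Pre-order visits the node, then its left subtree, then its right subtree.
Visit A.
At A: go left to B.
  Visit B.
  At B: go left to D.
    Visit D.
    At D: go left to Q.
      Visit Q.
      At Q: go left to H.
        Visit H.
        At H: no left child.
        At H: go right to X.
          X is a leaf — visit X.
      At Q: go right to K.
        Visit K.
        At K: no left child.
        At K: go right to U.
          U is a leaf — visit U.
    At D: no right child.
  At B: go right to Z.
    Z is a leaf — visit Z.
At A: go right to Y.
  Visit Y.
  At Y: go left to G.
    G is a leaf — visit G.
  At Y: go right to E.
    E is a leaf — visit E.
Full pre-order sequence: A, B, D, Q, H, X, K, U, Z, Y, G, E.

7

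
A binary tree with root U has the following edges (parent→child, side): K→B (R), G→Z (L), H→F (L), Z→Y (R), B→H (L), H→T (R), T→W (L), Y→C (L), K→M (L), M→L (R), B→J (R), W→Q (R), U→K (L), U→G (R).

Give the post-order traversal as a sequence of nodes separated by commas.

L, M, F, Q, W, T, H, J, B, K, C, Y, Z, G, U

Post-order visits the left subtree, then the right subtree, then the node.
At U: go left to K.
  At K: go left to M.
    At M: no left child.
    At M: go right to L.
      L is a leaf — visit L.
    Visit M.
  At K: go right to B.
    At B: go left to H.
      At H: go left to F.
        F is a leaf — visit F.
      At H: go right to T.
        At T: go left to W.
          At W: no left child.
          At W: go right to Q.
            Q is a leaf — visit Q.
          Visit W.
        At T: no right child.
        Visit T.
      Visit H.
    At B: go right to J.
      J is a leaf — visit J.
    Visit B.
  Visit K.
At U: go right to G.
  At G: go left to Z.
    At Z: no left child.
    At Z: go right to Y.
      At Y: go left to C.
        C is a leaf — visit C.
      At Y: no right child.
      Visit Y.
    Visit Z.
  At G: no right child.
  Visit G.
Visit U.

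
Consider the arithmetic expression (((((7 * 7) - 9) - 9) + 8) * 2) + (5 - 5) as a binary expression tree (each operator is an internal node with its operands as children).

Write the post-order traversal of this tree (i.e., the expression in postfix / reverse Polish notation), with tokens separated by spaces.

Post-order on an expression tree gives postfix notation: for each operator, emit left operand, right operand, then the operator.

7 7 * 9 - 9 - 8 + 2 * 5 5 - +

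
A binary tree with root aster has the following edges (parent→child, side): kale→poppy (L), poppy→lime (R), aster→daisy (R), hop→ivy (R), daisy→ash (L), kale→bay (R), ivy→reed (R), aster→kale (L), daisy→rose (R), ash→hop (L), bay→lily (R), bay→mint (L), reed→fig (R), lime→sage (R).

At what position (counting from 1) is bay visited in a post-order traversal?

6

Post-order visits the left subtree, then the right subtree, then the node.
At aster: go left to kale.
  At kale: go left to poppy.
    At poppy: no left child.
    At poppy: go right to lime.
      At lime: no left child.
      At lime: go right to sage.
        sage is a leaf — visit sage.
      Visit lime.
    Visit poppy.
  At kale: go right to bay.
    At bay: go left to mint.
      mint is a leaf — visit mint.
    At bay: go right to lily.
      lily is a leaf — visit lily.
    Visit bay.
  Visit kale.
At aster: go right to daisy.
  At daisy: go left to ash.
    At ash: go left to hop.
      At hop: no left child.
      At hop: go right to ivy.
        At ivy: no left child.
        At ivy: go right to reed.
          At reed: no left child.
          At reed: go right to fig.
            fig is a leaf — visit fig.
          Visit reed.
        Visit ivy.
      Visit hop.
    At ash: no right child.
    Visit ash.
  At daisy: go right to rose.
    rose is a leaf — visit rose.
  Visit daisy.
Visit aster.
Full post-order sequence: sage, lime, poppy, mint, lily, bay, kale, fig, reed, ivy, hop, ash, rose, daisy, aster.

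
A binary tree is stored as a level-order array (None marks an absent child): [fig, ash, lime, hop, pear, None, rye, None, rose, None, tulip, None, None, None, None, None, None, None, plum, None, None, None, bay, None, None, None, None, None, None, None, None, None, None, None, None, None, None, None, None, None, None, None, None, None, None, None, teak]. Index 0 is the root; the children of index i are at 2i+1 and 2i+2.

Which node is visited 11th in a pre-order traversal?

Pre-order visits the node, then its left subtree, then its right subtree.
Visit fig.
At fig: go left to ash.
  Visit ash.
  At ash: go left to hop.
    Visit hop.
    At hop: no left child.
    At hop: go right to rose.
      Visit rose.
      At rose: no left child.
      At rose: go right to plum.
        plum is a leaf — visit plum.
  At ash: go right to pear.
    Visit pear.
    At pear: no left child.
    At pear: go right to tulip.
      Visit tulip.
      At tulip: no left child.
      At tulip: go right to bay.
        Visit bay.
        At bay: no left child.
        At bay: go right to teak.
          teak is a leaf — visit teak.
At fig: go right to lime.
  Visit lime.
  At lime: no left child.
  At lime: go right to rye.
    rye is a leaf — visit rye.
Full pre-order sequence: fig, ash, hop, rose, plum, pear, tulip, bay, teak, lime, rye.

rye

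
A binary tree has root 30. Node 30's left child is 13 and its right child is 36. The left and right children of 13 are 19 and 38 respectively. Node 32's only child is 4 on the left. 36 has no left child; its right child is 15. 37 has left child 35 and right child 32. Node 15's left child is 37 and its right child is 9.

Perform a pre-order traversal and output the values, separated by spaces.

Pre-order visits the node, then its left subtree, then its right subtree.
Visit 30.
At 30: go left to 13.
  Visit 13.
  At 13: go left to 19.
    19 is a leaf — visit 19.
  At 13: go right to 38.
    38 is a leaf — visit 38.
At 30: go right to 36.
  Visit 36.
  At 36: no left child.
  At 36: go right to 15.
    Visit 15.
    At 15: go left to 37.
      Visit 37.
      At 37: go left to 35.
        35 is a leaf — visit 35.
      At 37: go right to 32.
        Visit 32.
        At 32: go left to 4.
          4 is a leaf — visit 4.
        At 32: no right child.
    At 15: go right to 9.
      9 is a leaf — visit 9.

30 13 19 38 36 15 37 35 32 4 9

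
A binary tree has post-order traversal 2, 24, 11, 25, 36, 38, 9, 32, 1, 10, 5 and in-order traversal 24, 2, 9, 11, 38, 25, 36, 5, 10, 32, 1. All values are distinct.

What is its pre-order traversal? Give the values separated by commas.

5, 9, 24, 2, 38, 11, 36, 25, 10, 1, 32

The last element of post-order is the root; it splits in-order into left and right subtrees.
Root 5: left subtree has 7 nodes {24, 2, 9, 11, 38, 25, 36}, right has 3 {10, 32, 1}.
  Root 9: left subtree has 2 nodes {24, 2}, right has 4 {11, 38, 25, 36}.
    Root 24: left subtree has 0 nodes { }, right has 1 {2}.
    Root 38: left subtree has 1 node {11}, right has 2 {25, 36}.
      Root 36: left subtree has 1 node {25}, right has 0 { }.
  Root 10: left subtree has 0 nodes { }, right has 2 {32, 1}.
    Root 1: left subtree has 1 node {32}, right has 0 { }.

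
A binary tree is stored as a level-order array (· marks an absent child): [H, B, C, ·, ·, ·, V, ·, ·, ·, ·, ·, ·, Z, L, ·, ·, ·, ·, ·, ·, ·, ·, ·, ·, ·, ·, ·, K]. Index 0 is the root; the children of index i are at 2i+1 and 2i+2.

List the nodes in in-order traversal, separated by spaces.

B H C Z K V L

In-order visits the left subtree, then the node, then the right subtree.
At H: go left to B.
  B is a leaf — visit B.
Visit H.
At H: go right to C.
  At C: no left child.
  Visit C.
  At C: go right to V.
    At V: go left to Z.
      At Z: no left child.
      Visit Z.
      At Z: go right to K.
        K is a leaf — visit K.
    Visit V.
    At V: go right to L.
      L is a leaf — visit L.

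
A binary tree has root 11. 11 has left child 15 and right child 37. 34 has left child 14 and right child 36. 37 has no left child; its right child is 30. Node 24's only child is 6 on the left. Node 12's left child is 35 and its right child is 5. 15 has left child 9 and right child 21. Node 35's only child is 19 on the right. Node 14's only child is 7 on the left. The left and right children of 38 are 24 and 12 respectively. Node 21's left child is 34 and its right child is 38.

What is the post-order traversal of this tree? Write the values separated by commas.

Post-order visits the left subtree, then the right subtree, then the node.
At 11: go left to 15.
  At 15: go left to 9.
    9 is a leaf — visit 9.
  At 15: go right to 21.
    At 21: go left to 34.
      At 34: go left to 14.
        At 14: go left to 7.
          7 is a leaf — visit 7.
        At 14: no right child.
        Visit 14.
      At 34: go right to 36.
        36 is a leaf — visit 36.
      Visit 34.
    At 21: go right to 38.
      At 38: go left to 24.
        At 24: go left to 6.
          6 is a leaf — visit 6.
        At 24: no right child.
        Visit 24.
      At 38: go right to 12.
        At 12: go left to 35.
          At 35: no left child.
          At 35: go right to 19.
            19 is a leaf — visit 19.
          Visit 35.
        At 12: go right to 5.
          5 is a leaf — visit 5.
        Visit 12.
      Visit 38.
    Visit 21.
  Visit 15.
At 11: go right to 37.
  At 37: no left child.
  At 37: go right to 30.
    30 is a leaf — visit 30.
  Visit 37.
Visit 11.

9, 7, 14, 36, 34, 6, 24, 19, 35, 5, 12, 38, 21, 15, 30, 37, 11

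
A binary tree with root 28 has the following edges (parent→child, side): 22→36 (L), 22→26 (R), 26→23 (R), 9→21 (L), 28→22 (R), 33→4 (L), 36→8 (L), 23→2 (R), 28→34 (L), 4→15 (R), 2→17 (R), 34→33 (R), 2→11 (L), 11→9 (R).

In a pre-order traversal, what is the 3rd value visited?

Pre-order visits the node, then its left subtree, then its right subtree.
Visit 28.
At 28: go left to 34.
  Visit 34.
  At 34: no left child.
  At 34: go right to 33.
    Visit 33.
    At 33: go left to 4.
      Visit 4.
      At 4: no left child.
      At 4: go right to 15.
        15 is a leaf — visit 15.
    At 33: no right child.
At 28: go right to 22.
  Visit 22.
  At 22: go left to 36.
    Visit 36.
    At 36: go left to 8.
      8 is a leaf — visit 8.
    At 36: no right child.
  At 22: go right to 26.
    Visit 26.
    At 26: no left child.
    At 26: go right to 23.
      Visit 23.
      At 23: no left child.
      At 23: go right to 2.
        Visit 2.
        At 2: go left to 11.
          Visit 11.
          At 11: no left child.
          At 11: go right to 9.
            Visit 9.
            At 9: go left to 21.
              21 is a leaf — visit 21.
            At 9: no right child.
        At 2: go right to 17.
          17 is a leaf — visit 17.
Full pre-order sequence: 28, 34, 33, 4, 15, 22, 36, 8, 26, 23, 2, 11, 9, 21, 17.

33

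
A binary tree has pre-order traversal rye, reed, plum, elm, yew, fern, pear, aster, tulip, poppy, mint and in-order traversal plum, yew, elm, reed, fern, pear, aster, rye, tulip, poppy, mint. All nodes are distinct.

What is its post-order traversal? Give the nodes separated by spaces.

yew elm plum aster pear fern reed mint poppy tulip rye

The first element of pre-order is the root; it splits in-order into left and right subtrees.
Root rye: left subtree has 7 nodes {plum, yew, elm, reed, fern, pear, aster}, right has 3 {tulip, poppy, mint}.
  Root reed: left subtree has 3 nodes {plum, yew, elm}, right has 3 {fern, pear, aster}.
    Root plum: left subtree has 0 nodes { }, right has 2 {yew, elm}.
      Root elm: left subtree has 1 node {yew}, right has 0 { }.
    Root fern: left subtree has 0 nodes { }, right has 2 {pear, aster}.
      Root pear: left subtree has 0 nodes { }, right has 1 {aster}.
  Root tulip: left subtree has 0 nodes { }, right has 2 {poppy, mint}.
    Root poppy: left subtree has 0 nodes { }, right has 1 {mint}.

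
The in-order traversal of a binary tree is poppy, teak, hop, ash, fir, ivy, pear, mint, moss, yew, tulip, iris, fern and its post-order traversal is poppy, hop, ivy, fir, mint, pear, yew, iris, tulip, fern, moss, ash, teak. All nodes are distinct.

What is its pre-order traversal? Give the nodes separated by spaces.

teak poppy ash hop moss pear fir ivy mint fern tulip yew iris

The last element of post-order is the root; it splits in-order into left and right subtrees.
Root teak: left subtree has 1 node {poppy}, right has 11 {hop, ash, fir, ivy, pear, mint, moss, yew, tulip, iris, fern}.
  Root ash: left subtree has 1 node {hop}, right has 9 {fir, ivy, pear, mint, moss, yew, tulip, iris, fern}.
    Root moss: left subtree has 4 nodes {fir, ivy, pear, mint}, right has 4 {yew, tulip, iris, fern}.
      Root pear: left subtree has 2 nodes {fir, ivy}, right has 1 {mint}.
        Root fir: left subtree has 0 nodes { }, right has 1 {ivy}.
      Root fern: left subtree has 3 nodes {yew, tulip, iris}, right has 0 { }.
        Root tulip: left subtree has 1 node {yew}, right has 1 {iris}.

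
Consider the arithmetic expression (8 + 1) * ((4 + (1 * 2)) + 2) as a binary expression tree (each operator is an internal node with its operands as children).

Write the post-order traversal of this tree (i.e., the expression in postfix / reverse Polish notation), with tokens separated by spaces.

Post-order on an expression tree gives postfix notation: for each operator, emit left operand, right operand, then the operator.

8 1 + 4 1 2 * + 2 + *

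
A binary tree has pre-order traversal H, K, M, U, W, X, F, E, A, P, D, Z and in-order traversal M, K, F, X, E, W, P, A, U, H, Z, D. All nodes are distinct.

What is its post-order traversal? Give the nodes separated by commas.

The first element of pre-order is the root; it splits in-order into left and right subtrees.
Root H: left subtree has 9 nodes {M, K, F, X, E, W, P, A, U}, right has 2 {Z, D}.
  Root K: left subtree has 1 node {M}, right has 7 {F, X, E, W, P, A, U}.
    Root U: left subtree has 6 nodes {F, X, E, W, P, A}, right has 0 { }.
      Root W: left subtree has 3 nodes {F, X, E}, right has 2 {P, A}.
        Root X: left subtree has 1 node {F}, right has 1 {E}.
        Root A: left subtree has 1 node {P}, right has 0 { }.
  Root D: left subtree has 1 node {Z}, right has 0 { }.

M, F, E, X, P, A, W, U, K, Z, D, H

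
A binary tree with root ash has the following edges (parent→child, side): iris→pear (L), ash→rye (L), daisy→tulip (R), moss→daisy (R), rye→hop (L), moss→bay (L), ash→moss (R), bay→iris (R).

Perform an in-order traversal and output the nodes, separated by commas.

hop, rye, ash, bay, pear, iris, moss, daisy, tulip

In-order visits the left subtree, then the node, then the right subtree.
At ash: go left to rye.
  At rye: go left to hop.
    hop is a leaf — visit hop.
  Visit rye.
  At rye: no right child.
Visit ash.
At ash: go right to moss.
  At moss: go left to bay.
    At bay: no left child.
    Visit bay.
    At bay: go right to iris.
      At iris: go left to pear.
        pear is a leaf — visit pear.
      Visit iris.
      At iris: no right child.
  Visit moss.
  At moss: go right to daisy.
    At daisy: no left child.
    Visit daisy.
    At daisy: go right to tulip.
      tulip is a leaf — visit tulip.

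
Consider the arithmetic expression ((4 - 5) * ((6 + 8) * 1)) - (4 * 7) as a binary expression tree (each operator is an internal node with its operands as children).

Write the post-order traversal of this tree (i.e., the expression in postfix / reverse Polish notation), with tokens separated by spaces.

Post-order on an expression tree gives postfix notation: for each operator, emit left operand, right operand, then the operator.

4 5 - 6 8 + 1 * * 4 7 * -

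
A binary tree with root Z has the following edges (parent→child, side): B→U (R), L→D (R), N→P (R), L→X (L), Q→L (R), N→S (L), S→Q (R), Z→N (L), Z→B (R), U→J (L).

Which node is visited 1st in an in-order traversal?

In-order visits the left subtree, then the node, then the right subtree.
At Z: go left to N.
  At N: go left to S.
    At S: no left child.
    Visit S.
    At S: go right to Q.
      At Q: no left child.
      Visit Q.
      At Q: go right to L.
        At L: go left to X.
          X is a leaf — visit X.
        Visit L.
        At L: go right to D.
          D is a leaf — visit D.
  Visit N.
  At N: go right to P.
    P is a leaf — visit P.
Visit Z.
At Z: go right to B.
  At B: no left child.
  Visit B.
  At B: go right to U.
    At U: go left to J.
      J is a leaf — visit J.
    Visit U.
    At U: no right child.
Full in-order sequence: S, Q, X, L, D, N, P, Z, B, J, U.

S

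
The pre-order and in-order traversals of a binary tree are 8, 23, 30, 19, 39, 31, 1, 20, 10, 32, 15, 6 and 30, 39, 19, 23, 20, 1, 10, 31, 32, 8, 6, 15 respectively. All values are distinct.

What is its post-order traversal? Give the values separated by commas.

39, 19, 30, 20, 10, 1, 32, 31, 23, 6, 15, 8

The first element of pre-order is the root; it splits in-order into left and right subtrees.
Root 8: left subtree has 9 nodes {30, 39, 19, 23, 20, 1, 10, 31, 32}, right has 2 {6, 15}.
  Root 23: left subtree has 3 nodes {30, 39, 19}, right has 5 {20, 1, 10, 31, 32}.
    Root 30: left subtree has 0 nodes { }, right has 2 {39, 19}.
      Root 19: left subtree has 1 node {39}, right has 0 { }.
    Root 31: left subtree has 3 nodes {20, 1, 10}, right has 1 {32}.
      Root 1: left subtree has 1 node {20}, right has 1 {10}.
  Root 15: left subtree has 1 node {6}, right has 0 { }.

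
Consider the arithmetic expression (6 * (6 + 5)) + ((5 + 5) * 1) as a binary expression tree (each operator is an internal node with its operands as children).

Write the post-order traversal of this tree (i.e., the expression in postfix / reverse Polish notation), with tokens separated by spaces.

Post-order on an expression tree gives postfix notation: for each operator, emit left operand, right operand, then the operator.

6 6 5 + * 5 5 + 1 * +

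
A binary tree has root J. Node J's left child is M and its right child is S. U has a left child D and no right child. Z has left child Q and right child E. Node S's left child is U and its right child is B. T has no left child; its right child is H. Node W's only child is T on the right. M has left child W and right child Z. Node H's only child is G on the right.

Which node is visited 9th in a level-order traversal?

Q

Level-order visits nodes level by level from the root, left to right within each level.
Level 0: J
Level 1: M, S
Level 2: W, Z, U, B
Level 3: T, Q, E, D
Level 4: H
Level 5: G
Full level-order sequence: J, M, S, W, Z, U, B, T, Q, E, D, H, G.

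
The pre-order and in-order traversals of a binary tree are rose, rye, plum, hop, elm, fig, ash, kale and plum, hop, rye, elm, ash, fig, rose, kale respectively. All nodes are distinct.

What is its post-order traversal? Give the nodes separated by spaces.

The first element of pre-order is the root; it splits in-order into left and right subtrees.
Root rose: left subtree has 6 nodes {plum, hop, rye, elm, ash, fig}, right has 1 {kale}.
  Root rye: left subtree has 2 nodes {plum, hop}, right has 3 {elm, ash, fig}.
    Root plum: left subtree has 0 nodes { }, right has 1 {hop}.
    Root elm: left subtree has 0 nodes { }, right has 2 {ash, fig}.
      Root fig: left subtree has 1 node {ash}, right has 0 { }.

hop plum ash fig elm rye kale rose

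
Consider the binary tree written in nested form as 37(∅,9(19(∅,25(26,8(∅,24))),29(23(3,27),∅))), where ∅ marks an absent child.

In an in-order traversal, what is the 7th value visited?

9

In-order visits the left subtree, then the node, then the right subtree.
At 37: no left child.
Visit 37.
At 37: go right to 9.
  At 9: go left to 19.
    At 19: no left child.
    Visit 19.
    At 19: go right to 25.
      At 25: go left to 26.
        26 is a leaf — visit 26.
      Visit 25.
      At 25: go right to 8.
        At 8: no left child.
        Visit 8.
        At 8: go right to 24.
          24 is a leaf — visit 24.
  Visit 9.
  At 9: go right to 29.
    At 29: go left to 23.
      At 23: go left to 3.
        3 is a leaf — visit 3.
      Visit 23.
      At 23: go right to 27.
        27 is a leaf — visit 27.
    Visit 29.
    At 29: no right child.
Full in-order sequence: 37, 19, 26, 25, 8, 24, 9, 3, 23, 27, 29.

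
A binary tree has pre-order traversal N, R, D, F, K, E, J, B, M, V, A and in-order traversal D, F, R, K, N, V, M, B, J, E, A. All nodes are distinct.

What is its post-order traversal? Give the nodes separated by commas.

The first element of pre-order is the root; it splits in-order into left and right subtrees.
Root N: left subtree has 4 nodes {D, F, R, K}, right has 6 {V, M, B, J, E, A}.
  Root R: left subtree has 2 nodes {D, F}, right has 1 {K}.
    Root D: left subtree has 0 nodes { }, right has 1 {F}.
  Root E: left subtree has 4 nodes {V, M, B, J}, right has 1 {A}.
    Root J: left subtree has 3 nodes {V, M, B}, right has 0 { }.
      Root B: left subtree has 2 nodes {V, M}, right has 0 { }.
        Root M: left subtree has 1 node {V}, right has 0 { }.

F, D, K, R, V, M, B, J, A, E, N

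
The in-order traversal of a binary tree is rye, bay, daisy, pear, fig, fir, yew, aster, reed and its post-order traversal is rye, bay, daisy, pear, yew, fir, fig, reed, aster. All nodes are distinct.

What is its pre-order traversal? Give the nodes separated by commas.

aster, fig, pear, daisy, bay, rye, fir, yew, reed

The last element of post-order is the root; it splits in-order into left and right subtrees.
Root aster: left subtree has 7 nodes {rye, bay, daisy, pear, fig, fir, yew}, right has 1 {reed}.
  Root fig: left subtree has 4 nodes {rye, bay, daisy, pear}, right has 2 {fir, yew}.
    Root pear: left subtree has 3 nodes {rye, bay, daisy}, right has 0 { }.
      Root daisy: left subtree has 2 nodes {rye, bay}, right has 0 { }.
        Root bay: left subtree has 1 node {rye}, right has 0 { }.
    Root fir: left subtree has 0 nodes { }, right has 1 {yew}.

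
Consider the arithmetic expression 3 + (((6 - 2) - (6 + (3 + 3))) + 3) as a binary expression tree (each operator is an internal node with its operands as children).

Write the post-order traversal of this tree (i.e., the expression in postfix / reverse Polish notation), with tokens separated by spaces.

Post-order on an expression tree gives postfix notation: for each operator, emit left operand, right operand, then the operator.

3 6 2 - 6 3 3 + + - 3 + +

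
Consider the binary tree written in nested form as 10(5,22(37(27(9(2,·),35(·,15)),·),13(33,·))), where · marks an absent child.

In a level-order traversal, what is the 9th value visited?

Level-order visits nodes level by level from the root, left to right within each level.
Level 0: 10
Level 1: 5, 22
Level 2: 37, 13
Level 3: 27, 33
Level 4: 9, 35
Level 5: 2, 15
Full level-order sequence: 10, 5, 22, 37, 13, 27, 33, 9, 35, 2, 15.

35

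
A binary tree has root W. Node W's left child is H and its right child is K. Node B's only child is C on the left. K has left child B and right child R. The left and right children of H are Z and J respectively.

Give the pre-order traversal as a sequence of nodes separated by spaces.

W H Z J K B C R

Pre-order visits the node, then its left subtree, then its right subtree.
Visit W.
At W: go left to H.
  Visit H.
  At H: go left to Z.
    Z is a leaf — visit Z.
  At H: go right to J.
    J is a leaf — visit J.
At W: go right to K.
  Visit K.
  At K: go left to B.
    Visit B.
    At B: go left to C.
      C is a leaf — visit C.
    At B: no right child.
  At K: go right to R.
    R is a leaf — visit R.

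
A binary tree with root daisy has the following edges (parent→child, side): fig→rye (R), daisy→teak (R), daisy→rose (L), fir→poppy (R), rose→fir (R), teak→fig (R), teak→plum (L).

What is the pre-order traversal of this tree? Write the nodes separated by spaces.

Pre-order visits the node, then its left subtree, then its right subtree.
Visit daisy.
At daisy: go left to rose.
  Visit rose.
  At rose: no left child.
  At rose: go right to fir.
    Visit fir.
    At fir: no left child.
    At fir: go right to poppy.
      poppy is a leaf — visit poppy.
At daisy: go right to teak.
  Visit teak.
  At teak: go left to plum.
    plum is a leaf — visit plum.
  At teak: go right to fig.
    Visit fig.
    At fig: no left child.
    At fig: go right to rye.
      rye is a leaf — visit rye.

daisy rose fir poppy teak plum fig rye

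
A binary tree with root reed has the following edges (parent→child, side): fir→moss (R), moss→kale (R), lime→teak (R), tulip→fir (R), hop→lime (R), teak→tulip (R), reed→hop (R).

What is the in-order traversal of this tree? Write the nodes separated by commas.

In-order visits the left subtree, then the node, then the right subtree.
At reed: no left child.
Visit reed.
At reed: go right to hop.
  At hop: no left child.
  Visit hop.
  At hop: go right to lime.
    At lime: no left child.
    Visit lime.
    At lime: go right to teak.
      At teak: no left child.
      Visit teak.
      At teak: go right to tulip.
        At tulip: no left child.
        Visit tulip.
        At tulip: go right to fir.
          At fir: no left child.
          Visit fir.
          At fir: go right to moss.
            At moss: no left child.
            Visit moss.
            At moss: go right to kale.
              kale is a leaf — visit kale.

reed, hop, lime, teak, tulip, fir, moss, kale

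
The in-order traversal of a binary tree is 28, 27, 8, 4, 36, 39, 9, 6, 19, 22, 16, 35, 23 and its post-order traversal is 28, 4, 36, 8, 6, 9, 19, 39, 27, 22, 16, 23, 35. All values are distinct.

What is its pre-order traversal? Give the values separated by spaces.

The last element of post-order is the root; it splits in-order into left and right subtrees.
Root 35: left subtree has 11 nodes {28, 27, 8, 4, 36, 39, 9, 6, 19, 22, 16}, right has 1 {23}.
  Root 16: left subtree has 10 nodes {28, 27, 8, 4, 36, 39, 9, 6, 19, 22}, right has 0 { }.
    Root 22: left subtree has 9 nodes {28, 27, 8, 4, 36, 39, 9, 6, 19}, right has 0 { }.
      Root 27: left subtree has 1 node {28}, right has 7 {8, 4, 36, 39, 9, 6, 19}.
        Root 39: left subtree has 3 nodes {8, 4, 36}, right has 3 {9, 6, 19}.
          Root 8: left subtree has 0 nodes { }, right has 2 {4, 36}.
            Root 36: left subtree has 1 node {4}, right has 0 { }.
          Root 19: left subtree has 2 nodes {9, 6}, right has 0 { }.
            Root 9: left subtree has 0 nodes { }, right has 1 {6}.

35 16 22 27 28 39 8 36 4 19 9 6 23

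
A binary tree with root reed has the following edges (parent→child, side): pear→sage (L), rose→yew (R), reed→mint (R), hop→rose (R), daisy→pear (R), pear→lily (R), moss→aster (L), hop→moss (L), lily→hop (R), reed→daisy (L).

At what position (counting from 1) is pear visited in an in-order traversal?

3

In-order visits the left subtree, then the node, then the right subtree.
At reed: go left to daisy.
  At daisy: no left child.
  Visit daisy.
  At daisy: go right to pear.
    At pear: go left to sage.
      sage is a leaf — visit sage.
    Visit pear.
    At pear: go right to lily.
      At lily: no left child.
      Visit lily.
      At lily: go right to hop.
        At hop: go left to moss.
          At moss: go left to aster.
            aster is a leaf — visit aster.
          Visit moss.
          At moss: no right child.
        Visit hop.
        At hop: go right to rose.
          At rose: no left child.
          Visit rose.
          At rose: go right to yew.
            yew is a leaf — visit yew.
Visit reed.
At reed: go right to mint.
  mint is a leaf — visit mint.
Full in-order sequence: daisy, sage, pear, lily, aster, moss, hop, rose, yew, reed, mint.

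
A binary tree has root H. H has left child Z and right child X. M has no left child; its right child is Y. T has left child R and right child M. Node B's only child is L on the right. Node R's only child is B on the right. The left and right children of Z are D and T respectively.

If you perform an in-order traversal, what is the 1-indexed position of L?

In-order visits the left subtree, then the node, then the right subtree.
At H: go left to Z.
  At Z: go left to D.
    D is a leaf — visit D.
  Visit Z.
  At Z: go right to T.
    At T: go left to R.
      At R: no left child.
      Visit R.
      At R: go right to B.
        At B: no left child.
        Visit B.
        At B: go right to L.
          L is a leaf — visit L.
    Visit T.
    At T: go right to M.
      At M: no left child.
      Visit M.
      At M: go right to Y.
        Y is a leaf — visit Y.
Visit H.
At H: go right to X.
  X is a leaf — visit X.
Full in-order sequence: D, Z, R, B, L, T, M, Y, H, X.

5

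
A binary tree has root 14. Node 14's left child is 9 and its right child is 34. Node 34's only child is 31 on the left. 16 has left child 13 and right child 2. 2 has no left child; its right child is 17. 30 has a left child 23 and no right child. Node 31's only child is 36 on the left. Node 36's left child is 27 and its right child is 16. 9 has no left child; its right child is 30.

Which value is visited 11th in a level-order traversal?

Level-order visits nodes level by level from the root, left to right within each level.
Level 0: 14
Level 1: 9, 34
Level 2: 30, 31
Level 3: 23, 36
Level 4: 27, 16
Level 5: 13, 2
Level 6: 17
Full level-order sequence: 14, 9, 34, 30, 31, 23, 36, 27, 16, 13, 2, 17.

2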